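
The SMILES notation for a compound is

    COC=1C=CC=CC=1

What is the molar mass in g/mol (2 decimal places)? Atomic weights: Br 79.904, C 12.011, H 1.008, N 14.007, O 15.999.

First, the molecular formula is C7H8O (counting implicit H from valence).
  C: 7 × 12.011 = 84.077
  H: 8 × 1.008 = 8.064
  O: 1 × 15.999 = 15.999
Sum: 7×12.011 + 8×1.008 + 1×15.999 = 108.140 → 108.14 g/mol.

108.14 g/mol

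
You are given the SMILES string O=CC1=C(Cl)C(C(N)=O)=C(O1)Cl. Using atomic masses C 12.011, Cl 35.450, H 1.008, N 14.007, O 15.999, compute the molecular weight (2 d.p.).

First, the molecular formula is C6H3Cl2NO3 (counting implicit H from valence).
  C: 6 × 12.011 = 72.066
  Cl: 2 × 35.450 = 70.900
  H: 3 × 1.008 = 3.024
  N: 1 × 14.007 = 14.007
  O: 3 × 15.999 = 47.997
Sum: 6×12.011 + 2×35.450 + 3×1.008 + 1×14.007 + 3×15.999 = 207.994 → 207.99 g/mol.

207.99 g/mol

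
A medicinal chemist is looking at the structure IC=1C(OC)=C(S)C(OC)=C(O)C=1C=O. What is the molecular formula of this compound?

C9H9IO4S

Walk through each heavy atom and fill implicit hydrogens from standard valence (C 4, N 3, O 2, S 2, halogen 1):
  atom 1: I (halogen, monovalent) → 0 H
  atom 2: C, bond orders sum to 4 (valence 4) → 0 H
  atom 3: C, bond orders sum to 4 (valence 4) → 0 H
  atom 4: O, bond orders sum to 2 (valence 2) → 0 H
  atom 5: C, bond orders sum to 1 (valence 4) → 3 H
  atom 6: C, bond orders sum to 4 (valence 4) → 0 H
  atom 7: S, bond orders sum to 1 (valence 2) → 1 H
  atom 8: C, bond orders sum to 4 (valence 4) → 0 H
  atom 9: O, bond orders sum to 2 (valence 2) → 0 H
  atom 10: C, bond orders sum to 1 (valence 4) → 3 H
  atom 11: C, bond orders sum to 4 (valence 4) → 0 H
  atom 12: O, bond orders sum to 1 (valence 2) → 1 H
  atom 13: C, bond orders sum to 4 (valence 4) → 0 H
  atom 14: C, bond orders sum to 3 (valence 4) → 1 H
  atom 15: O, bond orders sum to 2 (valence 2) → 0 H
Totals → C:9, H:9, I:1, O:4, S:1.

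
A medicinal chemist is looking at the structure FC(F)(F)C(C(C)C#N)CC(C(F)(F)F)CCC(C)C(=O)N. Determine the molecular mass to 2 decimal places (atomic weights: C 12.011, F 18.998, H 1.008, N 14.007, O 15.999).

332.29 g/mol

First, the molecular formula is C13H18F6N2O (counting implicit H from valence).
  C: 13 × 12.011 = 156.143
  F: 6 × 18.998 = 113.988
  H: 18 × 1.008 = 18.144
  N: 2 × 14.007 = 28.014
  O: 1 × 15.999 = 15.999
Sum: 13×12.011 + 6×18.998 + 18×1.008 + 2×14.007 + 1×15.999 = 332.288 → 332.29 g/mol.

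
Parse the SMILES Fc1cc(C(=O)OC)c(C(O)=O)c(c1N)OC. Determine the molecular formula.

Walk through each heavy atom and fill implicit hydrogens from standard valence (C 4, N 3, O 2, S 2, halogen 1); for lowercase aromatic atoms, an aromatic c carries 1 H when it has two neighbours and 0 H with three, and aromatic n carries 0 H:
  atom 1: F (halogen, monovalent) → 0 H
  atom 2: aromatic c, 3 neighbours → 0 H
  atom 3: aromatic c, 2 neighbours → 1 H
  atom 4: aromatic c, 3 neighbours → 0 H
  atom 5: C, bond orders sum to 4 (valence 4) → 0 H
  atom 6: O, bond orders sum to 2 (valence 2) → 0 H
  atom 7: O, bond orders sum to 2 (valence 2) → 0 H
  atom 8: C, bond orders sum to 1 (valence 4) → 3 H
  atom 9: aromatic c, 3 neighbours → 0 H
  atom 10: C, bond orders sum to 4 (valence 4) → 0 H
  atom 11: O, bond orders sum to 1 (valence 2) → 1 H
  atom 12: O, bond orders sum to 2 (valence 2) → 0 H
  atom 13: aromatic c, 3 neighbours → 0 H
  atom 14: aromatic c, 3 neighbours → 0 H
  atom 15: N, bond orders sum to 1 (valence 3) → 2 H
  atom 16: O, bond orders sum to 2 (valence 2) → 0 H
  atom 17: C, bond orders sum to 1 (valence 4) → 3 H
Totals → C:10, H:10, F:1, N:1, O:5.
In Hill order: C10H10FNO5.

C10H10FNO5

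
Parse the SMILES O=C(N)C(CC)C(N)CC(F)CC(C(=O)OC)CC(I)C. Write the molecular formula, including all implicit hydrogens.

Walk through each heavy atom and fill implicit hydrogens from standard valence (C 4, N 3, O 2, S 2, halogen 1):
  atom 1: O, bond orders sum to 2 (valence 2) → 0 H
  atom 2: C, bond orders sum to 4 (valence 4) → 0 H
  atom 3: N, bond orders sum to 1 (valence 3) → 2 H
  atom 4: C, bond orders sum to 3 (valence 4) → 1 H
  atom 5: C, bond orders sum to 2 (valence 4) → 2 H
  atom 6: C, bond orders sum to 1 (valence 4) → 3 H
  atom 7: C, bond orders sum to 3 (valence 4) → 1 H
  atom 8: N, bond orders sum to 1 (valence 3) → 2 H
  atom 9: C, bond orders sum to 2 (valence 4) → 2 H
  atom 10: C, bond orders sum to 3 (valence 4) → 1 H
  atom 11: F (halogen, monovalent) → 0 H
  atom 12: C, bond orders sum to 2 (valence 4) → 2 H
  atom 13: C, bond orders sum to 3 (valence 4) → 1 H
  atom 14: C, bond orders sum to 4 (valence 4) → 0 H
  atom 15: O, bond orders sum to 2 (valence 2) → 0 H
  atom 16: O, bond orders sum to 2 (valence 2) → 0 H
  atom 17: C, bond orders sum to 1 (valence 4) → 3 H
  atom 18: C, bond orders sum to 2 (valence 4) → 2 H
  atom 19: C, bond orders sum to 3 (valence 4) → 1 H
  atom 20: I (halogen, monovalent) → 0 H
  atom 21: C, bond orders sum to 1 (valence 4) → 3 H
Totals → C:14, H:26, F:1, I:1, N:2, O:3.

C14H26FIN2O3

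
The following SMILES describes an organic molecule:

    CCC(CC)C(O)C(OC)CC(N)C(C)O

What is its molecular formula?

C12H27NO3

Walk through each heavy atom and fill implicit hydrogens from standard valence (C 4, N 3, O 2, S 2, halogen 1):
  atom 1: C, bond orders sum to 1 (valence 4) → 3 H
  atom 2: C, bond orders sum to 2 (valence 4) → 2 H
  atom 3: C, bond orders sum to 3 (valence 4) → 1 H
  atom 4: C, bond orders sum to 2 (valence 4) → 2 H
  atom 5: C, bond orders sum to 1 (valence 4) → 3 H
  atom 6: C, bond orders sum to 3 (valence 4) → 1 H
  atom 7: O, bond orders sum to 1 (valence 2) → 1 H
  atom 8: C, bond orders sum to 3 (valence 4) → 1 H
  atom 9: O, bond orders sum to 2 (valence 2) → 0 H
  atom 10: C, bond orders sum to 1 (valence 4) → 3 H
  atom 11: C, bond orders sum to 2 (valence 4) → 2 H
  atom 12: C, bond orders sum to 3 (valence 4) → 1 H
  atom 13: N, bond orders sum to 1 (valence 3) → 2 H
  atom 14: C, bond orders sum to 3 (valence 4) → 1 H
  atom 15: C, bond orders sum to 1 (valence 4) → 3 H
  atom 16: O, bond orders sum to 1 (valence 2) → 1 H
Totals → C:12, H:27, N:1, O:3.
In Hill order: C12H27NO3.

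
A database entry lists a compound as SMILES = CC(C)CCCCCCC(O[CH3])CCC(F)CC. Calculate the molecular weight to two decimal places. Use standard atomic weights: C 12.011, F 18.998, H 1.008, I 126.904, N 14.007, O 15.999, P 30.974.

First, the molecular formula is C16H33FO (counting implicit H from valence).
  C: 16 × 12.011 = 192.176
  F: 1 × 18.998 = 18.998
  H: 33 × 1.008 = 33.264
  O: 1 × 15.999 = 15.999
Sum: 16×12.011 + 1×18.998 + 33×1.008 + 1×15.999 = 260.437 → 260.44 g/mol.

260.44 g/mol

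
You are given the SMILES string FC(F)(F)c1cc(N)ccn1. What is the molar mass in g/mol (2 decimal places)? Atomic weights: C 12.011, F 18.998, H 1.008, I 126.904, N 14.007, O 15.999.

First, the molecular formula is C6H5F3N2 (counting implicit H from valence).
  C: 6 × 12.011 = 72.066
  F: 3 × 18.998 = 56.994
  H: 5 × 1.008 = 5.040
  N: 2 × 14.007 = 28.014
Sum: 6×12.011 + 3×18.998 + 5×1.008 + 2×14.007 = 162.114 → 162.11 g/mol.

162.11 g/mol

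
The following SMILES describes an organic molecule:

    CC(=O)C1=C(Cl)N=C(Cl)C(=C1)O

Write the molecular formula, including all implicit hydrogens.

C7H5Cl2NO2

Walk through each heavy atom and fill implicit hydrogens from standard valence (C 4, N 3, O 2, S 2, halogen 1):
  atom 1: C, bond orders sum to 1 (valence 4) → 3 H
  atom 2: C, bond orders sum to 4 (valence 4) → 0 H
  atom 3: O, bond orders sum to 2 (valence 2) → 0 H
  atom 4: C, bond orders sum to 4 (valence 4) → 0 H
  atom 5: C, bond orders sum to 4 (valence 4) → 0 H
  atom 6: Cl (halogen, monovalent) → 0 H
  atom 7: N, bond orders sum to 3 (valence 3) → 0 H
  atom 8: C, bond orders sum to 4 (valence 4) → 0 H
  atom 9: Cl (halogen, monovalent) → 0 H
  atom 10: C, bond orders sum to 4 (valence 4) → 0 H
  atom 11: C, bond orders sum to 3 (valence 4) → 1 H
  atom 12: O, bond orders sum to 1 (valence 2) → 1 H
Totals → C:7, H:5, Cl:2, N:1, O:2.
In Hill order: C7H5Cl2NO2.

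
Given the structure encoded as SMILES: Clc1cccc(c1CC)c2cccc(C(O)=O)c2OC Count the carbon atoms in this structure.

16

Count every carbon token in the SMILES (each C, including those in ring-closure positions and inside branches).
Carbon count: 16.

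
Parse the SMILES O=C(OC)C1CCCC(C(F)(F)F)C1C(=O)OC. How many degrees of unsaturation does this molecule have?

3

Degree of unsaturation = (number of rings) + (number of π bonds).
Ring closures in the SMILES: 1.
π bonds: 2 double bonds (each 1 DoU) → 2 DoU from unsaturation.
Total DoU = 1 + 2 = 3.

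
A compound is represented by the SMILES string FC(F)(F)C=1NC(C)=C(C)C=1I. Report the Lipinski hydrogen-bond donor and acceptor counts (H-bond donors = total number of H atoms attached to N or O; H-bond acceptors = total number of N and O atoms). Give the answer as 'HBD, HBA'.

1, 1

Donors: find every N or O and count the H atoms it carries.
  atom 6 (N): bond orders sum to 2 → 1 H
Lipinski HBD = 1.
Acceptors: N atoms = 1, O atoms = 0 → HBA = 1.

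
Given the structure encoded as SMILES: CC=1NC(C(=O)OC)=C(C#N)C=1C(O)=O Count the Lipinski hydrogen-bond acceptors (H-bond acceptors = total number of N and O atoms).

N atoms: 2; O atoms: 4.
Lipinski HBA = 2 + 4 = 6.

6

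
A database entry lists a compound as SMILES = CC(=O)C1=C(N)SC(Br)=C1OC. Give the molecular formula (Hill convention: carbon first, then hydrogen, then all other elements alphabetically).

C7H8BrNO2S

Walk through each heavy atom and fill implicit hydrogens from standard valence (C 4, N 3, O 2, S 2, halogen 1):
  atom 1: C, bond orders sum to 1 (valence 4) → 3 H
  atom 2: C, bond orders sum to 4 (valence 4) → 0 H
  atom 3: O, bond orders sum to 2 (valence 2) → 0 H
  atom 4: C, bond orders sum to 4 (valence 4) → 0 H
  atom 5: C, bond orders sum to 4 (valence 4) → 0 H
  atom 6: N, bond orders sum to 1 (valence 3) → 2 H
  atom 7: S, bond orders sum to 2 (valence 2) → 0 H
  atom 8: C, bond orders sum to 4 (valence 4) → 0 H
  atom 9: Br (halogen, monovalent) → 0 H
  atom 10: C, bond orders sum to 4 (valence 4) → 0 H
  atom 11: O, bond orders sum to 2 (valence 2) → 0 H
  atom 12: C, bond orders sum to 1 (valence 4) → 3 H
Totals → C:7, H:8, Br:1, N:1, O:2, S:1.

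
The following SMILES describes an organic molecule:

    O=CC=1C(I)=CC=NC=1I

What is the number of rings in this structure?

1

In SMILES, each pair of matching ring-closure digits denotes one ring-closing bond; the number of such bonds equals the number of independent rings.
Ring-closure bonds here: 1.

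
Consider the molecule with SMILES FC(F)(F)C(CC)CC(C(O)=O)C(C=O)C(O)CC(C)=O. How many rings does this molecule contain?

In SMILES, each pair of matching ring-closure digits denotes one ring-closing bond; the number of such bonds equals the number of independent rings.
Ring-closure bonds here: 0.

0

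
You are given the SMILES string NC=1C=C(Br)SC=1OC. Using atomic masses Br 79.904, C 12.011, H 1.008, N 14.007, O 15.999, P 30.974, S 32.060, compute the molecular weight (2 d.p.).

208.07 g/mol

First, the molecular formula is C5H6BrNOS (counting implicit H from valence).
  Br: 1 × 79.904 = 79.904
  C: 5 × 12.011 = 60.055
  H: 6 × 1.008 = 6.048
  N: 1 × 14.007 = 14.007
  O: 1 × 15.999 = 15.999
  S: 1 × 32.060 = 32.060
Sum: 1×79.904 + 5×12.011 + 6×1.008 + 1×14.007 + 1×15.999 + 1×32.060 = 208.073 → 208.07 g/mol.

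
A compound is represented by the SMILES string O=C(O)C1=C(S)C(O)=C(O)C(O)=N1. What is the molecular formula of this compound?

Walk through each heavy atom and fill implicit hydrogens from standard valence (C 4, N 3, O 2, S 2, halogen 1):
  atom 1: O, bond orders sum to 2 (valence 2) → 0 H
  atom 2: C, bond orders sum to 4 (valence 4) → 0 H
  atom 3: O, bond orders sum to 1 (valence 2) → 1 H
  atom 4: C, bond orders sum to 4 (valence 4) → 0 H
  atom 5: C, bond orders sum to 4 (valence 4) → 0 H
  atom 6: S, bond orders sum to 1 (valence 2) → 1 H
  atom 7: C, bond orders sum to 4 (valence 4) → 0 H
  atom 8: O, bond orders sum to 1 (valence 2) → 1 H
  atom 9: C, bond orders sum to 4 (valence 4) → 0 H
  atom 10: O, bond orders sum to 1 (valence 2) → 1 H
  atom 11: C, bond orders sum to 4 (valence 4) → 0 H
  atom 12: O, bond orders sum to 1 (valence 2) → 1 H
  atom 13: N, bond orders sum to 3 (valence 3) → 0 H
Totals → C:6, H:5, N:1, O:5, S:1.
In Hill order: C6H5NO5S.

C6H5NO5S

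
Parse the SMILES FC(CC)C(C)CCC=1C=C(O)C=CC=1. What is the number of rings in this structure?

1

In SMILES, each pair of matching ring-closure digits denotes one ring-closing bond; the number of such bonds equals the number of independent rings.
Ring-closure bonds here: 1.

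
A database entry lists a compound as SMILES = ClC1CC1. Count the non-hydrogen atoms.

4

Every atom symbol written in the SMILES (organic subset) is one heavy atom; implicit H are not written.
Heavy atoms by element → C:3, Cl:1.
Total: 4.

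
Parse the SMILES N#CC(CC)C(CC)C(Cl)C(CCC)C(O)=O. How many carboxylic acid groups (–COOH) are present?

The carboxylic acid motif appears at heavy-atom position 15 in the SMILES.
Other groups present: 1 nitrile.
Carboxylic acid count: 1.

1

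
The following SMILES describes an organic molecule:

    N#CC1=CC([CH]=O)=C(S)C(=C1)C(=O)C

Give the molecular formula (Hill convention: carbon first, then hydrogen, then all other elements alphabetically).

Walk through each heavy atom and fill implicit hydrogens from standard valence (C 4, N 3, O 2, S 2, halogen 1):
  atom 1: N, bond orders sum to 3 (valence 3) → 0 H
  atom 2: C, bond orders sum to 4 (valence 4) → 0 H
  atom 3: C, bond orders sum to 4 (valence 4) → 0 H
  atom 4: C, bond orders sum to 3 (valence 4) → 1 H
  atom 5: C, bond orders sum to 4 (valence 4) → 0 H
  atom 6: C with explicit H count 1
  atom 7: O, bond orders sum to 2 (valence 2) → 0 H
  atom 8: C, bond orders sum to 4 (valence 4) → 0 H
  atom 9: S, bond orders sum to 1 (valence 2) → 1 H
  atom 10: C, bond orders sum to 4 (valence 4) → 0 H
  atom 11: C, bond orders sum to 3 (valence 4) → 1 H
  atom 12: C, bond orders sum to 4 (valence 4) → 0 H
  atom 13: O, bond orders sum to 2 (valence 2) → 0 H
  atom 14: C, bond orders sum to 1 (valence 4) → 3 H
Totals → C:10, H:7, N:1, O:2, S:1.
In Hill order: C10H7NO2S.

C10H7NO2S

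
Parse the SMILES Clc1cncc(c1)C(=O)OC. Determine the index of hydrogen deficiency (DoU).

5

Molecular formula: C7H6ClNO2.
DoU = (2C + 2 + N − H − X) / 2, where X is the halogen count and O/S are ignored.
    = (2·7 + 2 + 1 − 6 − 1) / 2 = 10 / 2 = 5.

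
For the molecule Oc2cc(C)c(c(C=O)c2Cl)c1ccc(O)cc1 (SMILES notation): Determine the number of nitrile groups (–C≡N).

0

Scan the SMILES for the nitrile motif — none present.
Groups that are present: 1 aldehyde, 2 hydroxyl.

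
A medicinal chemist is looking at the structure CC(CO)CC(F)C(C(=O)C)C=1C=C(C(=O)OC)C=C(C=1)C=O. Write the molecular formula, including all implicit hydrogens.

C17H21FO5

Walk through each heavy atom and fill implicit hydrogens from standard valence (C 4, N 3, O 2, S 2, halogen 1):
  atom 1: C, bond orders sum to 1 (valence 4) → 3 H
  atom 2: C, bond orders sum to 3 (valence 4) → 1 H
  atom 3: C, bond orders sum to 2 (valence 4) → 2 H
  atom 4: O, bond orders sum to 1 (valence 2) → 1 H
  atom 5: C, bond orders sum to 2 (valence 4) → 2 H
  atom 6: C, bond orders sum to 3 (valence 4) → 1 H
  atom 7: F (halogen, monovalent) → 0 H
  atom 8: C, bond orders sum to 3 (valence 4) → 1 H
  atom 9: C, bond orders sum to 4 (valence 4) → 0 H
  atom 10: O, bond orders sum to 2 (valence 2) → 0 H
  atom 11: C, bond orders sum to 1 (valence 4) → 3 H
  atom 12: C, bond orders sum to 4 (valence 4) → 0 H
  atom 13: C, bond orders sum to 3 (valence 4) → 1 H
  atom 14: C, bond orders sum to 4 (valence 4) → 0 H
  atom 15: C, bond orders sum to 4 (valence 4) → 0 H
  atom 16: O, bond orders sum to 2 (valence 2) → 0 H
  atom 17: O, bond orders sum to 2 (valence 2) → 0 H
  atom 18: C, bond orders sum to 1 (valence 4) → 3 H
  atom 19: C, bond orders sum to 3 (valence 4) → 1 H
  atom 20: C, bond orders sum to 4 (valence 4) → 0 H
  atom 21: C, bond orders sum to 3 (valence 4) → 1 H
  atom 22: C, bond orders sum to 3 (valence 4) → 1 H
  atom 23: O, bond orders sum to 2 (valence 2) → 0 H
Totals → C:17, H:21, F:1, O:5.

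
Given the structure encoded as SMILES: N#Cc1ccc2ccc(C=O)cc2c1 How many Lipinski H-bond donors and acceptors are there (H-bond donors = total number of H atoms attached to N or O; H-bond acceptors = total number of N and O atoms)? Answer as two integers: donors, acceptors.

0, 2

Donors: find every N or O and count the H atoms it carries.
  atom 1 (N): bond orders sum to 3 → 0 H
  atom 11 (O): bond orders sum to 2 → 0 H
Lipinski HBD = 0.
Acceptors: N atoms = 1, O atoms = 1 → HBA = 2.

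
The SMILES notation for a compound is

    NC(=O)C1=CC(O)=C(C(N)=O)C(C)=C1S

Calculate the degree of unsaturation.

Degree of unsaturation = (number of rings) + (number of π bonds).
Ring closures in the SMILES: 1.
π bonds: 5 double bonds (each 1 DoU) → 5 DoU from unsaturation.
Total DoU = 1 + 5 = 6.

6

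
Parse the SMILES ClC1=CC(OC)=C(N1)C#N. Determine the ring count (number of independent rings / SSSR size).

In SMILES, each pair of matching ring-closure digits denotes one ring-closing bond; the number of such bonds equals the number of independent rings.
Ring-closure bonds here: 1.

1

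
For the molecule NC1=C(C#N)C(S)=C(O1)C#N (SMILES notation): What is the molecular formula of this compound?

C6H3N3OS

Walk through each heavy atom and fill implicit hydrogens from standard valence (C 4, N 3, O 2, S 2, halogen 1):
  atom 1: N, bond orders sum to 1 (valence 3) → 2 H
  atom 2: C, bond orders sum to 4 (valence 4) → 0 H
  atom 3: C, bond orders sum to 4 (valence 4) → 0 H
  atom 4: C, bond orders sum to 4 (valence 4) → 0 H
  atom 5: N, bond orders sum to 3 (valence 3) → 0 H
  atom 6: C, bond orders sum to 4 (valence 4) → 0 H
  atom 7: S, bond orders sum to 1 (valence 2) → 1 H
  atom 8: C, bond orders sum to 4 (valence 4) → 0 H
  atom 9: O, bond orders sum to 2 (valence 2) → 0 H
  atom 10: C, bond orders sum to 4 (valence 4) → 0 H
  atom 11: N, bond orders sum to 3 (valence 3) → 0 H
Totals → C:6, H:3, N:3, O:1, S:1.
In Hill order: C6H3N3OS.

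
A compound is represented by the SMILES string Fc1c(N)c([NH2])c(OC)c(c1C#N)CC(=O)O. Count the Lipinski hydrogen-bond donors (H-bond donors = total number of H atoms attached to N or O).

Donors: find every N or O and count the H atoms it carries.
  atom 4 (N): bond orders sum to 1 → 2 H
  atom 6 (N): bond orders sum to 1 → 2 H
  atom 8 (O): bond orders sum to 2 → 0 H
  atom 13 (N): bond orders sum to 3 → 0 H
  atom 16 (O): bond orders sum to 2 → 0 H
  atom 17 (O): bond orders sum to 1 → 1 H
Lipinski HBD = 5.

5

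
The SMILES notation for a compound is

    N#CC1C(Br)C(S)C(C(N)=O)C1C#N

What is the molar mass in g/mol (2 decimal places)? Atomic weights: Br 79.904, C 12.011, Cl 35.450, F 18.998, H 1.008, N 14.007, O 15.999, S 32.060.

First, the molecular formula is C8H8BrN3OS (counting implicit H from valence).
  Br: 1 × 79.904 = 79.904
  C: 8 × 12.011 = 96.088
  H: 8 × 1.008 = 8.064
  N: 3 × 14.007 = 42.021
  O: 1 × 15.999 = 15.999
  S: 1 × 32.060 = 32.060
Sum: 1×79.904 + 8×12.011 + 8×1.008 + 3×14.007 + 1×15.999 + 1×32.060 = 274.136 → 274.14 g/mol.

274.14 g/mol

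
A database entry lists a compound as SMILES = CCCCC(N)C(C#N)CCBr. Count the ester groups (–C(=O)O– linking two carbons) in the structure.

0

Scan the SMILES for the ester motif — none present.
Groups that are present: 1 nitrile, 1 primary amine.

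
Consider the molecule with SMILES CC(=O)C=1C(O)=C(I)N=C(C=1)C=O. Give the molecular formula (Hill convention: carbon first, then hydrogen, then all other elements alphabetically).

C8H6INO3

Walk through each heavy atom and fill implicit hydrogens from standard valence (C 4, N 3, O 2, S 2, halogen 1):
  atom 1: C, bond orders sum to 1 (valence 4) → 3 H
  atom 2: C, bond orders sum to 4 (valence 4) → 0 H
  atom 3: O, bond orders sum to 2 (valence 2) → 0 H
  atom 4: C, bond orders sum to 4 (valence 4) → 0 H
  atom 5: C, bond orders sum to 4 (valence 4) → 0 H
  atom 6: O, bond orders sum to 1 (valence 2) → 1 H
  atom 7: C, bond orders sum to 4 (valence 4) → 0 H
  atom 8: I (halogen, monovalent) → 0 H
  atom 9: N, bond orders sum to 3 (valence 3) → 0 H
  atom 10: C, bond orders sum to 4 (valence 4) → 0 H
  atom 11: C, bond orders sum to 3 (valence 4) → 1 H
  atom 12: C, bond orders sum to 3 (valence 4) → 1 H
  atom 13: O, bond orders sum to 2 (valence 2) → 0 H
Totals → C:8, H:6, I:1, N:1, O:3.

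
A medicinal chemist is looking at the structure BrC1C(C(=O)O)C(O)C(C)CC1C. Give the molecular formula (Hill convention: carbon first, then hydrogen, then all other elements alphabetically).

C9H15BrO3

Walk through each heavy atom and fill implicit hydrogens from standard valence (C 4, N 3, O 2, S 2, halogen 1):
  atom 1: Br (halogen, monovalent) → 0 H
  atom 2: C, bond orders sum to 3 (valence 4) → 1 H
  atom 3: C, bond orders sum to 3 (valence 4) → 1 H
  atom 4: C, bond orders sum to 4 (valence 4) → 0 H
  atom 5: O, bond orders sum to 2 (valence 2) → 0 H
  atom 6: O, bond orders sum to 1 (valence 2) → 1 H
  atom 7: C, bond orders sum to 3 (valence 4) → 1 H
  atom 8: O, bond orders sum to 1 (valence 2) → 1 H
  atom 9: C, bond orders sum to 3 (valence 4) → 1 H
  atom 10: C, bond orders sum to 1 (valence 4) → 3 H
  atom 11: C, bond orders sum to 2 (valence 4) → 2 H
  atom 12: C, bond orders sum to 3 (valence 4) → 1 H
  atom 13: C, bond orders sum to 1 (valence 4) → 3 H
Totals → C:9, H:15, Br:1, O:3.
In Hill order: C9H15BrO3.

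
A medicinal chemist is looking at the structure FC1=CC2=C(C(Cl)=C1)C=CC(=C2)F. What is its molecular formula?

C10H5ClF2

Walk through each heavy atom and fill implicit hydrogens from standard valence (C 4, N 3, O 2, S 2, halogen 1):
  atom 1: F (halogen, monovalent) → 0 H
  atom 2: C, bond orders sum to 4 (valence 4) → 0 H
  atom 3: C, bond orders sum to 3 (valence 4) → 1 H
  atom 4: C, bond orders sum to 4 (valence 4) → 0 H
  atom 5: C, bond orders sum to 4 (valence 4) → 0 H
  atom 6: C, bond orders sum to 4 (valence 4) → 0 H
  atom 7: Cl (halogen, monovalent) → 0 H
  atom 8: C, bond orders sum to 3 (valence 4) → 1 H
  atom 9: C, bond orders sum to 3 (valence 4) → 1 H
  atom 10: C, bond orders sum to 3 (valence 4) → 1 H
  atom 11: C, bond orders sum to 4 (valence 4) → 0 H
  atom 12: C, bond orders sum to 3 (valence 4) → 1 H
  atom 13: F (halogen, monovalent) → 0 H
Totals → C:10, H:5, Cl:1, F:2.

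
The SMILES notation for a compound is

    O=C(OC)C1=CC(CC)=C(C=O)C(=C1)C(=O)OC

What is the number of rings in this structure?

In SMILES, each pair of matching ring-closure digits denotes one ring-closing bond; the number of such bonds equals the number of independent rings.
Ring-closure bonds here: 1.

1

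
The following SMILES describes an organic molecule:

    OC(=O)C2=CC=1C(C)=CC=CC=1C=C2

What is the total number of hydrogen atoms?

Walk through each heavy atom and fill implicit hydrogens from standard valence (C 4, N 3, O 2, S 2, halogen 1):
  atom 1: O, bond orders sum to 1 (valence 2) → 1 H
  atom 2: C, bond orders sum to 4 (valence 4) → 0 H
  atom 3: O, bond orders sum to 2 (valence 2) → 0 H
  atom 4: C, bond orders sum to 4 (valence 4) → 0 H
  atom 5: C, bond orders sum to 3 (valence 4) → 1 H
  atom 6: C, bond orders sum to 4 (valence 4) → 0 H
  atom 7: C, bond orders sum to 4 (valence 4) → 0 H
  atom 8: C, bond orders sum to 1 (valence 4) → 3 H
  atom 9: C, bond orders sum to 3 (valence 4) → 1 H
  atom 10: C, bond orders sum to 3 (valence 4) → 1 H
  atom 11: C, bond orders sum to 3 (valence 4) → 1 H
  atom 12: C, bond orders sum to 4 (valence 4) → 0 H
  atom 13: C, bond orders sum to 3 (valence 4) → 1 H
  atom 14: C, bond orders sum to 3 (valence 4) → 1 H
Total hydrogens: 10.

10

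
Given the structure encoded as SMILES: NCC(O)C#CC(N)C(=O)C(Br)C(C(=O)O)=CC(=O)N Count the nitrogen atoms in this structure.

3

Scan the SMILES for N atoms (remember two-letter symbols like Cl and Br are single atoms).
Nitrogen count: 3.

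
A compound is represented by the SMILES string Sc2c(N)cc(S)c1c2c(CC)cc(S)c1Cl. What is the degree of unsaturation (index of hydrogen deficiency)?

7

Molecular formula: C12H12ClNS3.
DoU = (2C + 2 + N − H − X) / 2, where X is the halogen count and O/S are ignored.
    = (2·12 + 2 + 1 − 12 − 1) / 2 = 14 / 2 = 7.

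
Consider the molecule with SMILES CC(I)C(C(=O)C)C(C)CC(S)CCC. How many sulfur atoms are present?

Scan the SMILES for S atoms (remember two-letter symbols like Cl and Br are single atoms).
Sulfur count: 1.

1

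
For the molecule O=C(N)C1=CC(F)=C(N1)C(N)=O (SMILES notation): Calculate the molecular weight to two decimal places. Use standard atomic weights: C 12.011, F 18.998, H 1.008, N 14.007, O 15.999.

First, the molecular formula is C6H6FN3O2 (counting implicit H from valence).
  C: 6 × 12.011 = 72.066
  F: 1 × 18.998 = 18.998
  H: 6 × 1.008 = 6.048
  N: 3 × 14.007 = 42.021
  O: 2 × 15.999 = 31.998
Sum: 6×12.011 + 1×18.998 + 6×1.008 + 3×14.007 + 2×15.999 = 171.131 → 171.13 g/mol.

171.13 g/mol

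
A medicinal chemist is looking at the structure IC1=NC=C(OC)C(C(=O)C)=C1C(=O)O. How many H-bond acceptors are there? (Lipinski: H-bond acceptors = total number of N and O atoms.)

5

N atoms: 1; O atoms: 4.
Lipinski HBA = 1 + 4 = 5.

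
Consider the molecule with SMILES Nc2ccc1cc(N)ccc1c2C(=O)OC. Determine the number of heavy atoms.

Every atom symbol written in the SMILES (organic subset) is one heavy atom; implicit H are not written.
Heavy atoms by element → C:12, N:2, O:2.
Total: 16.

16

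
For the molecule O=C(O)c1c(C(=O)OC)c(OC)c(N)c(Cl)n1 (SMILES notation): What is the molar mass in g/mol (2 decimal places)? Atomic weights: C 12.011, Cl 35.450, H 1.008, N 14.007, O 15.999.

First, the molecular formula is C9H9ClN2O5 (counting implicit H from valence).
  C: 9 × 12.011 = 108.099
  Cl: 1 × 35.450 = 35.450
  H: 9 × 1.008 = 9.072
  N: 2 × 14.007 = 28.014
  O: 5 × 15.999 = 79.995
Sum: 9×12.011 + 1×35.450 + 9×1.008 + 2×14.007 + 5×15.999 = 260.630 → 260.63 g/mol.

260.63 g/mol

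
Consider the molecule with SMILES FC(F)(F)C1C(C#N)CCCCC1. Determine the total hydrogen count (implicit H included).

Walk through each heavy atom and fill implicit hydrogens from standard valence (C 4, N 3, O 2, S 2, halogen 1):
  atom 1: F (halogen, monovalent) → 0 H
  atom 2: C, bond orders sum to 4 (valence 4) → 0 H
  atom 3: F (halogen, monovalent) → 0 H
  atom 4: F (halogen, monovalent) → 0 H
  atom 5: C, bond orders sum to 3 (valence 4) → 1 H
  atom 6: C, bond orders sum to 3 (valence 4) → 1 H
  atom 7: C, bond orders sum to 4 (valence 4) → 0 H
  atom 8: N, bond orders sum to 3 (valence 3) → 0 H
  atom 9: C, bond orders sum to 2 (valence 4) → 2 H
  atom 10: C, bond orders sum to 2 (valence 4) → 2 H
  atom 11: C, bond orders sum to 2 (valence 4) → 2 H
  atom 12: C, bond orders sum to 2 (valence 4) → 2 H
  atom 13: C, bond orders sum to 2 (valence 4) → 2 H
Total hydrogens: 12.

12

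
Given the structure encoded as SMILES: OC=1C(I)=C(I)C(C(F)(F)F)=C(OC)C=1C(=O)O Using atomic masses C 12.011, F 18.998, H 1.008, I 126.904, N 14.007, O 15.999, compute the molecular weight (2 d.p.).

487.94 g/mol

First, the molecular formula is C9H5F3I2O4 (counting implicit H from valence).
  C: 9 × 12.011 = 108.099
  F: 3 × 18.998 = 56.994
  H: 5 × 1.008 = 5.040
  I: 2 × 126.904 = 253.808
  O: 4 × 15.999 = 63.996
Sum: 9×12.011 + 3×18.998 + 5×1.008 + 2×126.904 + 4×15.999 = 487.937 → 487.94 g/mol.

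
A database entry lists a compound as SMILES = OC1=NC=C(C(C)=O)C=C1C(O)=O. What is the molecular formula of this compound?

Walk through each heavy atom and fill implicit hydrogens from standard valence (C 4, N 3, O 2, S 2, halogen 1):
  atom 1: O, bond orders sum to 1 (valence 2) → 1 H
  atom 2: C, bond orders sum to 4 (valence 4) → 0 H
  atom 3: N, bond orders sum to 3 (valence 3) → 0 H
  atom 4: C, bond orders sum to 3 (valence 4) → 1 H
  atom 5: C, bond orders sum to 4 (valence 4) → 0 H
  atom 6: C, bond orders sum to 4 (valence 4) → 0 H
  atom 7: C, bond orders sum to 1 (valence 4) → 3 H
  atom 8: O, bond orders sum to 2 (valence 2) → 0 H
  atom 9: C, bond orders sum to 3 (valence 4) → 1 H
  atom 10: C, bond orders sum to 4 (valence 4) → 0 H
  atom 11: C, bond orders sum to 4 (valence 4) → 0 H
  atom 12: O, bond orders sum to 1 (valence 2) → 1 H
  atom 13: O, bond orders sum to 2 (valence 2) → 0 H
Totals → C:8, H:7, N:1, O:4.

C8H7NO4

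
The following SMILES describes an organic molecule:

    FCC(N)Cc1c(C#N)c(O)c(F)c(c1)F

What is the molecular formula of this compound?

C10H9F3N2O

Walk through each heavy atom and fill implicit hydrogens from standard valence (C 4, N 3, O 2, S 2, halogen 1); for lowercase aromatic atoms, an aromatic c carries 1 H when it has two neighbours and 0 H with three, and aromatic n carries 0 H:
  atom 1: F (halogen, monovalent) → 0 H
  atom 2: C, bond orders sum to 2 (valence 4) → 2 H
  atom 3: C, bond orders sum to 3 (valence 4) → 1 H
  atom 4: N, bond orders sum to 1 (valence 3) → 2 H
  atom 5: C, bond orders sum to 2 (valence 4) → 2 H
  atom 6: aromatic c, 3 neighbours → 0 H
  atom 7: aromatic c, 3 neighbours → 0 H
  atom 8: C, bond orders sum to 4 (valence 4) → 0 H
  atom 9: N, bond orders sum to 3 (valence 3) → 0 H
  atom 10: aromatic c, 3 neighbours → 0 H
  atom 11: O, bond orders sum to 1 (valence 2) → 1 H
  atom 12: aromatic c, 3 neighbours → 0 H
  atom 13: F (halogen, monovalent) → 0 H
  atom 14: aromatic c, 3 neighbours → 0 H
  atom 15: aromatic c, 2 neighbours → 1 H
  atom 16: F (halogen, monovalent) → 0 H
Totals → C:10, H:9, F:3, N:2, O:1.
In Hill order: C10H9F3N2O.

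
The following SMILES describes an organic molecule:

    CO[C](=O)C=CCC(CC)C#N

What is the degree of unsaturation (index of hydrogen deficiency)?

Degree of unsaturation = (number of rings) + (number of π bonds).
Ring closures in the SMILES: 0.
π bonds: 2 double bonds (each 1 DoU), 1 triple bond (each 2 DoU) → 4 DoU from unsaturation.
Total DoU = 0 + 4 = 4.

4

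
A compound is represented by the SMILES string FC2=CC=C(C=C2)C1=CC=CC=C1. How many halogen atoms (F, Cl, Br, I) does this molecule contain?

1

Halogen atoms appear at heavy-atom position 1 (1×F).
Halogen count: 1.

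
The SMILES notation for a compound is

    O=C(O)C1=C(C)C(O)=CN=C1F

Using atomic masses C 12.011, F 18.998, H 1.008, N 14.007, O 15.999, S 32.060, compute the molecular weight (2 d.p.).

171.13 g/mol

First, the molecular formula is C7H6FNO3 (counting implicit H from valence).
  C: 7 × 12.011 = 84.077
  F: 1 × 18.998 = 18.998
  H: 6 × 1.008 = 6.048
  N: 1 × 14.007 = 14.007
  O: 3 × 15.999 = 47.997
Sum: 7×12.011 + 1×18.998 + 6×1.008 + 1×14.007 + 3×15.999 = 171.127 → 171.13 g/mol.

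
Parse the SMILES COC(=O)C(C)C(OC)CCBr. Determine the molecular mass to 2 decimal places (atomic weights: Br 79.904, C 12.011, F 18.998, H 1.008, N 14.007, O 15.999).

First, the molecular formula is C8H15BrO3 (counting implicit H from valence).
  Br: 1 × 79.904 = 79.904
  C: 8 × 12.011 = 96.088
  H: 15 × 1.008 = 15.120
  O: 3 × 15.999 = 47.997
Sum: 1×79.904 + 8×12.011 + 15×1.008 + 3×15.999 = 239.109 → 239.11 g/mol.

239.11 g/mol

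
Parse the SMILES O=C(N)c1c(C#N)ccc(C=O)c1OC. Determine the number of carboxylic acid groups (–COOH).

Scan the SMILES for the carboxylic acid motif — none present.
Groups that are present: 1 aldehyde, 1 amide, 1 ether, 1 nitrile.

0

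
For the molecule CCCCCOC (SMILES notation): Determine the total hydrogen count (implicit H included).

14

Walk through each heavy atom and fill implicit hydrogens from standard valence (C 4, N 3, O 2, S 2, halogen 1):
  atom 1: C, bond orders sum to 1 (valence 4) → 3 H
  atom 2: C, bond orders sum to 2 (valence 4) → 2 H
  atom 3: C, bond orders sum to 2 (valence 4) → 2 H
  atom 4: C, bond orders sum to 2 (valence 4) → 2 H
  atom 5: C, bond orders sum to 2 (valence 4) → 2 H
  atom 6: O, bond orders sum to 2 (valence 2) → 0 H
  atom 7: C, bond orders sum to 1 (valence 4) → 3 H
Total hydrogens: 14.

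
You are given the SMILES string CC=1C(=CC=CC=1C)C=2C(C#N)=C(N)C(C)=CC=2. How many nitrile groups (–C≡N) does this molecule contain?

1

The nitrile motif appears at heavy-atom position 11 in the SMILES.
Other groups present: 1 primary amine.
Nitrile count: 1.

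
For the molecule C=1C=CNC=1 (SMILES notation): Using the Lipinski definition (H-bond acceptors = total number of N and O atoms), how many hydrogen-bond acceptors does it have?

1

N atoms: 1; O atoms: 0.
Lipinski HBA = 1 + 0 = 1.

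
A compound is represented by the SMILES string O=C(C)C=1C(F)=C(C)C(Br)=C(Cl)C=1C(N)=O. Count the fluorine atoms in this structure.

1

Scan the SMILES for F atoms (remember two-letter symbols like Cl and Br are single atoms).
Fluorine count: 1.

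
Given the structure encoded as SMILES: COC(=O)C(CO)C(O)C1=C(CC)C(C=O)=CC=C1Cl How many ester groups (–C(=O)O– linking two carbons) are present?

1

The ester motif appears at heavy-atom position 3 in the SMILES.
Other groups present: 1 aldehyde, 2 hydroxyl.
Ester count: 1.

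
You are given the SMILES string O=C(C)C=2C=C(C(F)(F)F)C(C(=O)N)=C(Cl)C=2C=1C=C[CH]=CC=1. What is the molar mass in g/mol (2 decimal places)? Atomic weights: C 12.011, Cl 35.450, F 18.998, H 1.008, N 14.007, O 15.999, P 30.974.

341.71 g/mol

First, the molecular formula is C16H11ClF3NO2 (counting implicit H from valence).
  C: 16 × 12.011 = 192.176
  Cl: 1 × 35.450 = 35.450
  F: 3 × 18.998 = 56.994
  H: 11 × 1.008 = 11.088
  N: 1 × 14.007 = 14.007
  O: 2 × 15.999 = 31.998
Sum: 16×12.011 + 1×35.450 + 3×18.998 + 11×1.008 + 1×14.007 + 2×15.999 = 341.713 → 341.71 g/mol.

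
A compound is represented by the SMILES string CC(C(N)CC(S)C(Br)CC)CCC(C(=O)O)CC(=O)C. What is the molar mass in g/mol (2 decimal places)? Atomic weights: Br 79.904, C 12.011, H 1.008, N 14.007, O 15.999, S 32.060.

First, the molecular formula is C15H28BrNO3S (counting implicit H from valence).
  Br: 1 × 79.904 = 79.904
  C: 15 × 12.011 = 180.165
  H: 28 × 1.008 = 28.224
  N: 1 × 14.007 = 14.007
  O: 3 × 15.999 = 47.997
  S: 1 × 32.060 = 32.060
Sum: 1×79.904 + 15×12.011 + 28×1.008 + 1×14.007 + 3×15.999 + 1×32.060 = 382.357 → 382.36 g/mol.

382.36 g/mol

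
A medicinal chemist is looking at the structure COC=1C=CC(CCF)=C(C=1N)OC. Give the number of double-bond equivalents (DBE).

Molecular formula: C10H14FNO2.
DoU = (2C + 2 + N − H − X) / 2, where X is the halogen count and O/S are ignored.
    = (2·10 + 2 + 1 − 14 − 1) / 2 = 8 / 2 = 4.

4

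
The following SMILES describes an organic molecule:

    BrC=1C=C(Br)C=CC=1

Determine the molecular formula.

C6H4Br2

Walk through each heavy atom and fill implicit hydrogens from standard valence (C 4, N 3, O 2, S 2, halogen 1):
  atom 1: Br (halogen, monovalent) → 0 H
  atom 2: C, bond orders sum to 4 (valence 4) → 0 H
  atom 3: C, bond orders sum to 3 (valence 4) → 1 H
  atom 4: C, bond orders sum to 4 (valence 4) → 0 H
  atom 5: Br (halogen, monovalent) → 0 H
  atom 6: C, bond orders sum to 3 (valence 4) → 1 H
  atom 7: C, bond orders sum to 3 (valence 4) → 1 H
  atom 8: C, bond orders sum to 3 (valence 4) → 1 H
Totals → C:6, H:4, Br:2.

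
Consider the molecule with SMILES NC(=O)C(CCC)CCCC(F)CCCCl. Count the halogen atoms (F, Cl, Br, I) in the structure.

Halogen atoms appear at heavy-atom positions 12, 16 (1×Cl, 1×F).
Other groups present: 1 amide.
Halogen count: 2.

2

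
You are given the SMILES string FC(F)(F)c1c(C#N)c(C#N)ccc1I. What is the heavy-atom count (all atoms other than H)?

15

Every atom symbol written in the SMILES (organic subset) is one heavy atom; implicit H are not written.
Heavy atoms by element → C:9, F:3, I:1, N:2.
Total: 15.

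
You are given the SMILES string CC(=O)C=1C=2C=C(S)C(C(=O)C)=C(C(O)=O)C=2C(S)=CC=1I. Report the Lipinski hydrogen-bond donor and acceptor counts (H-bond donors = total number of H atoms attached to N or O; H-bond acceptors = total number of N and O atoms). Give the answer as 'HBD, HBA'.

Donors: find every N or O and count the H atoms it carries.
  atom 3 (O): bond orders sum to 2 → 0 H
  atom 11 (O): bond orders sum to 2 → 0 H
  atom 15 (O): bond orders sum to 1 → 1 H
  atom 16 (O): bond orders sum to 2 → 0 H
Lipinski HBD = 1.
Acceptors: N atoms = 0, O atoms = 4 → HBA = 4.

1, 4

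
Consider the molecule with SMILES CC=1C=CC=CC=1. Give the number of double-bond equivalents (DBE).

Degree of unsaturation = (number of rings) + (number of π bonds).
Ring closures in the SMILES: 1.
π bonds: 3 double bonds (each 1 DoU) → 3 DoU from unsaturation.
Total DoU = 1 + 3 = 4.

4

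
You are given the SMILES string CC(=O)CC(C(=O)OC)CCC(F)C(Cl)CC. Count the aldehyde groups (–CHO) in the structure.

0

Scan the SMILES for the aldehyde motif — none present.
Groups that are present: 1 ester, 1 ketone.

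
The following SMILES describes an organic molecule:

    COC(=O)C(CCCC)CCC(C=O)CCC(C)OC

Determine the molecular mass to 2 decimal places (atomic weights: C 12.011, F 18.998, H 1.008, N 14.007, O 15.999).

286.41 g/mol

First, the molecular formula is C16H30O4 (counting implicit H from valence).
  C: 16 × 12.011 = 192.176
  H: 30 × 1.008 = 30.240
  O: 4 × 15.999 = 63.996
Sum: 16×12.011 + 30×1.008 + 4×15.999 = 286.412 → 286.41 g/mol.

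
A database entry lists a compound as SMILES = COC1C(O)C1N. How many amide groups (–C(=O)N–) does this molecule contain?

0

Scan the SMILES for the amide motif — none present.
Groups that are present: 1 ether, 1 hydroxyl, 1 primary amine.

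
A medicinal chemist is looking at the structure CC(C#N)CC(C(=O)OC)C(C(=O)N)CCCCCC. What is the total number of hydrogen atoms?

Walk through each heavy atom and fill implicit hydrogens from standard valence (C 4, N 3, O 2, S 2, halogen 1):
  atom 1: C, bond orders sum to 1 (valence 4) → 3 H
  atom 2: C, bond orders sum to 3 (valence 4) → 1 H
  atom 3: C, bond orders sum to 4 (valence 4) → 0 H
  atom 4: N, bond orders sum to 3 (valence 3) → 0 H
  atom 5: C, bond orders sum to 2 (valence 4) → 2 H
  atom 6: C, bond orders sum to 3 (valence 4) → 1 H
  atom 7: C, bond orders sum to 4 (valence 4) → 0 H
  atom 8: O, bond orders sum to 2 (valence 2) → 0 H
  atom 9: O, bond orders sum to 2 (valence 2) → 0 H
  atom 10: C, bond orders sum to 1 (valence 4) → 3 H
  atom 11: C, bond orders sum to 3 (valence 4) → 1 H
  atom 12: C, bond orders sum to 4 (valence 4) → 0 H
  atom 13: O, bond orders sum to 2 (valence 2) → 0 H
  atom 14: N, bond orders sum to 1 (valence 3) → 2 H
  atom 15: C, bond orders sum to 2 (valence 4) → 2 H
  atom 16: C, bond orders sum to 2 (valence 4) → 2 H
  atom 17: C, bond orders sum to 2 (valence 4) → 2 H
  atom 18: C, bond orders sum to 2 (valence 4) → 2 H
  atom 19: C, bond orders sum to 2 (valence 4) → 2 H
  atom 20: C, bond orders sum to 1 (valence 4) → 3 H
Total hydrogens: 26.

26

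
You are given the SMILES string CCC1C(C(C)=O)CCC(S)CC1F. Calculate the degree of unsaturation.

2

Molecular formula: C11H19FOS.
DoU = (2C + 2 + N − H − X) / 2, where X is the halogen count and O/S are ignored.
    = (2·11 + 2 + 0 − 19 − 1) / 2 = 4 / 2 = 2.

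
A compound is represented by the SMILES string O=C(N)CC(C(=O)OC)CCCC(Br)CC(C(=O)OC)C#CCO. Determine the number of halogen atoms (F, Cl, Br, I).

1

Halogen atoms appear at heavy-atom position 14 (1×Br).
Other groups present: 1 alkyne, 1 amide, 2 ester, 1 hydroxyl.
Halogen count: 1.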